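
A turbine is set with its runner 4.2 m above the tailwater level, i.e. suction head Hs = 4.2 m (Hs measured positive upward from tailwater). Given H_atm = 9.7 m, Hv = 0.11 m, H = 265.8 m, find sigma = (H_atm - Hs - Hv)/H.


sigma = (9.7 - 4.2 - 0.11) / 265.8 = 0.0203


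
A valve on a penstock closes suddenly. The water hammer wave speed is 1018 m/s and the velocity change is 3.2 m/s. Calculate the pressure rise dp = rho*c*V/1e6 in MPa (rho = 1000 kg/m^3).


dp = 1000 * 1018 * 3.2 / 1e6 = 3.2576 MPa


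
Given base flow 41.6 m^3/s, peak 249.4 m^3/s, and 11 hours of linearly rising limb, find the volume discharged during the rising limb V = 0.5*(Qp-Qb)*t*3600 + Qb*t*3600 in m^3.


V = 0.5*(249.4 - 41.6)*11*3600 + 41.6*11*3600 = 5.7618e+06 m^3


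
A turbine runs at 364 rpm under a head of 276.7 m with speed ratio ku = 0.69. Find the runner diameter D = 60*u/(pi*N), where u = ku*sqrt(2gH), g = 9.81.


u = 0.69 * sqrt(2*9.81*276.7) = 50.8397 m/s
D = 60 * 50.8397 / (pi * 364) = 2.6675 m


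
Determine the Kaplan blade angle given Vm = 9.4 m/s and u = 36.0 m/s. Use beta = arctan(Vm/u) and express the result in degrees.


beta = arctan(9.4 / 36.0) = 14.6338 degrees


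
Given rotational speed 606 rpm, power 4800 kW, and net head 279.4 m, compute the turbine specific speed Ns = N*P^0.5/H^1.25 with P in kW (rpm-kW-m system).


Ns = 606 * 4800^0.5 / 279.4^1.25 = 36.7545


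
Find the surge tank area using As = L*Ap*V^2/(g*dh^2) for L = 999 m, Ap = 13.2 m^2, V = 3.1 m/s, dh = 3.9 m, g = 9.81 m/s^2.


As = 999 * 13.2 * 3.1^2 / (9.81 * 3.9^2) = 849.3068 m^2


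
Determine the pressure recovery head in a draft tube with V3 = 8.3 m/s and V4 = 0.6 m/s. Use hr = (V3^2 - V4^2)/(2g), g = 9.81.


hr = (8.3^2 - 0.6^2) / (2*9.81) = 3.4929 m


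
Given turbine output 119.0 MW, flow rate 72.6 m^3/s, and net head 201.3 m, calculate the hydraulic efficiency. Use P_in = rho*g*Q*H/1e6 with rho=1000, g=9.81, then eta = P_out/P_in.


P_in = 1000 * 9.81 * 72.6 * 201.3 / 1e6 = 143.3671 MW
eta = 119.0 / 143.3671 = 0.8300


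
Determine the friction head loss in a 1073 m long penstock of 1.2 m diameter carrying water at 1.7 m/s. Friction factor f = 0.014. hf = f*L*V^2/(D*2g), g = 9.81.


hf = 0.014 * 1073 * 1.7^2 / (1.2 * 2 * 9.81) = 1.8439 m


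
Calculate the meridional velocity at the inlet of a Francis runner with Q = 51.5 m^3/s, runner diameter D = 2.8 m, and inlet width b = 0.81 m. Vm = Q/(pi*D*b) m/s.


Vm = 51.5 / (pi * 2.8 * 0.81) = 7.2279 m/s


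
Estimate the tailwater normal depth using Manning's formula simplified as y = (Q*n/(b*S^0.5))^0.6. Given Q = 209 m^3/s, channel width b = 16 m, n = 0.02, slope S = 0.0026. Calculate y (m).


y = (209 * 0.02 / (16 * 0.0026^0.5))^0.6 = 2.6653 m


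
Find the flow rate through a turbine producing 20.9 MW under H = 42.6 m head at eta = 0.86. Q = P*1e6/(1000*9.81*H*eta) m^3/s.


Q = 20.9 * 1e6 / (1000 * 9.81 * 42.6 * 0.86) = 58.1526 m^3/s


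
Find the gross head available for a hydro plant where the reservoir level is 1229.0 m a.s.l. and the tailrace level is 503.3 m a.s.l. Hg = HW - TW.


Hg = 1229.0 - 503.3 = 725.7000 m


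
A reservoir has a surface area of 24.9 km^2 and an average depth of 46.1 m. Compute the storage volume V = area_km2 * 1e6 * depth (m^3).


V = 24.9 * 1e6 * 46.1 = 1.1479e+09 m^3


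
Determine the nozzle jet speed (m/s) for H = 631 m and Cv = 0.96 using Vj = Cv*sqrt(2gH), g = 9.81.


Vj = 0.96 * sqrt(2*9.81*631) = 106.8158 m/s


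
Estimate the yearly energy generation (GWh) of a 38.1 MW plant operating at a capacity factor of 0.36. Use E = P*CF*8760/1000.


E = 38.1 * 0.36 * 8760 / 1000 = 120.1522 GWh


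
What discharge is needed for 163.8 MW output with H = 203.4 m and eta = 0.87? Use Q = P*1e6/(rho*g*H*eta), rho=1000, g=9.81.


Q = 163.8 * 1e6 / (1000 * 9.81 * 203.4 * 0.87) = 94.3571 m^3/s


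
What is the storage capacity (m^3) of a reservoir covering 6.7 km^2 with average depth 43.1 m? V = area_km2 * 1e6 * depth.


V = 6.7 * 1e6 * 43.1 = 2.8877e+08 m^3


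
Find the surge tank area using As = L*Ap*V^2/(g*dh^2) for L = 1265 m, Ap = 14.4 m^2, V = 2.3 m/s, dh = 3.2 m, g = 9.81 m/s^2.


As = 1265 * 14.4 * 2.3^2 / (9.81 * 3.2^2) = 959.2675 m^2


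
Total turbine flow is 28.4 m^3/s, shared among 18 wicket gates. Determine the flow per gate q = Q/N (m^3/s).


q = 28.4 / 18 = 1.5778 m^3/s


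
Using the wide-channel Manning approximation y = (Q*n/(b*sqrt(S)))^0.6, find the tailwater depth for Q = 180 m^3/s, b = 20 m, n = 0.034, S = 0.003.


y = (180 * 0.034 / (20 * 0.003^0.5))^0.6 = 2.8073 m


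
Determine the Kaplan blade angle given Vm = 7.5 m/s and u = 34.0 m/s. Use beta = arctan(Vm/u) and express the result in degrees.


beta = arctan(7.5 / 34.0) = 12.4396 degrees


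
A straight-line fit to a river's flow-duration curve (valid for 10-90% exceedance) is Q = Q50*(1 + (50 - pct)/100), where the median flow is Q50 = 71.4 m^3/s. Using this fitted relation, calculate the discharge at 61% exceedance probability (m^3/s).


Q = 71.4 * (1 + (50 - 61)/100) = 63.5460 m^3/s


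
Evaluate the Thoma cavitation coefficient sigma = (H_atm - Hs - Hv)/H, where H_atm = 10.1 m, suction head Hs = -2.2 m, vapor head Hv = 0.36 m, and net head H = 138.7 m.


sigma = (10.1 - (-2.2) - 0.36) / 138.7 = 0.0861


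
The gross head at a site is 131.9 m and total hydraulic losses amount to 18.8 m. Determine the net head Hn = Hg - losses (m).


Hn = 131.9 - 18.8 = 113.1000 m


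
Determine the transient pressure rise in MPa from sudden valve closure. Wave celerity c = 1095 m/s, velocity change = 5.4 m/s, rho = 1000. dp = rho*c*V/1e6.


dp = 1000 * 1095 * 5.4 / 1e6 = 5.9130 MPa


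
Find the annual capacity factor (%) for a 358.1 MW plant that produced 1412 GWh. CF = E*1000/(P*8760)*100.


CF = 1412 * 1000 / (358.1 * 8760) * 100 = 45.0118 %


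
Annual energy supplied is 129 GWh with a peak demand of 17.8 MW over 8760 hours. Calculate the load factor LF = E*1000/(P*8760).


LF = 129 * 1000 / (17.8 * 8760) = 0.8273


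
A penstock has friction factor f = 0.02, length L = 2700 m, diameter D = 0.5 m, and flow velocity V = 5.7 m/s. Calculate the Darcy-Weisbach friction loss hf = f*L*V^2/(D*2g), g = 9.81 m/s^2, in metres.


hf = 0.02 * 2700 * 5.7^2 / (0.5 * 2 * 9.81) = 178.8440 m


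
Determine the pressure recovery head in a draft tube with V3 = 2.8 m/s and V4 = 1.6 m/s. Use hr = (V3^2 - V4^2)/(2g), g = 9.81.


hr = (2.8^2 - 1.6^2) / (2*9.81) = 0.2691 m


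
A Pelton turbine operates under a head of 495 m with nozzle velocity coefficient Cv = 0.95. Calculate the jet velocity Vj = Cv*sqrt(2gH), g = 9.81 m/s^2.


Vj = 0.95 * sqrt(2*9.81*495) = 93.6215 m/s


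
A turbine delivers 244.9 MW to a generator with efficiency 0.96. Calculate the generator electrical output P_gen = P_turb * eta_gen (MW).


P_gen = 244.9 * 0.96 = 235.1040 MW


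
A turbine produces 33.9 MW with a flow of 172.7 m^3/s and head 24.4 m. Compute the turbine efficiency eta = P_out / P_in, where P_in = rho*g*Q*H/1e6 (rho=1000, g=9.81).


P_in = 1000 * 9.81 * 172.7 * 24.4 / 1e6 = 41.3382 MW
eta = 33.9 / 41.3382 = 0.8201


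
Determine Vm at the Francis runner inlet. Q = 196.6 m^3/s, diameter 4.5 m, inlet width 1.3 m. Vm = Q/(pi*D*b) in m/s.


Vm = 196.6 / (pi * 4.5 * 1.3) = 10.6974 m/s


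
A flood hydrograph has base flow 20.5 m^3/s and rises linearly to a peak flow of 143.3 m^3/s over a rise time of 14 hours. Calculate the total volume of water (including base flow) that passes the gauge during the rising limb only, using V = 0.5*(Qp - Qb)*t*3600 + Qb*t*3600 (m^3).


V = 0.5*(143.3 - 20.5)*14*3600 + 20.5*14*3600 = 4.1278e+06 m^3


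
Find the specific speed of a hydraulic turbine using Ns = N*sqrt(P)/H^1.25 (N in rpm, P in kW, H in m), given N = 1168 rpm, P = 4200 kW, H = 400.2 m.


Ns = 1168 * 4200^0.5 / 400.2^1.25 = 42.2884


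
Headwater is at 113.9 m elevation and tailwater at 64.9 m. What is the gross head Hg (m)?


Hg = 113.9 - 64.9 = 49.0000 m


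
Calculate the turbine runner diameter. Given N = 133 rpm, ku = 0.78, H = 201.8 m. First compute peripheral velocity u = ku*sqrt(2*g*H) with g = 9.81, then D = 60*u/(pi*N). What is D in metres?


u = 0.78 * sqrt(2*9.81*201.8) = 49.0800 m/s
D = 60 * 49.0800 / (pi * 133) = 7.0478 m


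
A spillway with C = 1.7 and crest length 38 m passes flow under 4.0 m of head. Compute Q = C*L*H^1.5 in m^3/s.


Q = 1.7 * 38 * 4.0^1.5 = 516.8000 m^3/s


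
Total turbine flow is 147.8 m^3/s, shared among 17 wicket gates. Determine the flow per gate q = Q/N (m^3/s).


q = 147.8 / 17 = 8.6941 m^3/s


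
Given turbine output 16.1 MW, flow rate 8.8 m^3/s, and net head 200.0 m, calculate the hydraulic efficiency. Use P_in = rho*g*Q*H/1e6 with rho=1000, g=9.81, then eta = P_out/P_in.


P_in = 1000 * 9.81 * 8.8 * 200.0 / 1e6 = 17.2656 MW
eta = 16.1 / 17.2656 = 0.9325


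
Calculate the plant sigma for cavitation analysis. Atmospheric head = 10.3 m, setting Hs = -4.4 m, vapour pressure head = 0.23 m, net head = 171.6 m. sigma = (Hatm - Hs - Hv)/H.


sigma = (10.3 - (-4.4) - 0.23) / 171.6 = 0.0843


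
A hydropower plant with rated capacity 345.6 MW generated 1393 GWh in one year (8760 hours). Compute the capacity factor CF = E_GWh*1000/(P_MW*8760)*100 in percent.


CF = 1393 * 1000 / (345.6 * 8760) * 100 = 46.0122 %


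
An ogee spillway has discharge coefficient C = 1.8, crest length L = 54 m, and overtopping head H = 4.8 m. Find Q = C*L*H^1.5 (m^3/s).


Q = 1.8 * 54 * 4.8^1.5 = 1022.1817 m^3/s


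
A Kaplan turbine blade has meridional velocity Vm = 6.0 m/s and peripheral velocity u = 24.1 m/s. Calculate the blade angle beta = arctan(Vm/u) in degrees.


beta = arctan(6.0 / 24.1) = 13.9803 degrees


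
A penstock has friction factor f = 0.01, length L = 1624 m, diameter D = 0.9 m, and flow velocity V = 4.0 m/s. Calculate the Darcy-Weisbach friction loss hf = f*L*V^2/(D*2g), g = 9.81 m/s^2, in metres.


hf = 0.01 * 1624 * 4.0^2 / (0.9 * 2 * 9.81) = 14.7151 m


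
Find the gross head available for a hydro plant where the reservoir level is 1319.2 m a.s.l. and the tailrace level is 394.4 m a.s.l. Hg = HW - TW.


Hg = 1319.2 - 394.4 = 924.8000 m


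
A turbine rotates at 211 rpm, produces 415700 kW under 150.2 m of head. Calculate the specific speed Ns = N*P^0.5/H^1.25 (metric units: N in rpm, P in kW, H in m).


Ns = 211 * 415700^0.5 / 150.2^1.25 = 258.7230


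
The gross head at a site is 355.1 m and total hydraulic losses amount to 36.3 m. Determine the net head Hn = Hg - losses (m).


Hn = 355.1 - 36.3 = 318.8000 m


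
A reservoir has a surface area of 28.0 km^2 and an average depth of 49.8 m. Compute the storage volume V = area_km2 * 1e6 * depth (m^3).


V = 28.0 * 1e6 * 49.8 = 1.3944e+09 m^3


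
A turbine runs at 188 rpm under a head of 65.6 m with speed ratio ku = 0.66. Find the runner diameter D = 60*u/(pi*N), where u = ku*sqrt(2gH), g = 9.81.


u = 0.66 * sqrt(2*9.81*65.6) = 23.6780 m/s
D = 60 * 23.6780 / (pi * 188) = 2.4054 m


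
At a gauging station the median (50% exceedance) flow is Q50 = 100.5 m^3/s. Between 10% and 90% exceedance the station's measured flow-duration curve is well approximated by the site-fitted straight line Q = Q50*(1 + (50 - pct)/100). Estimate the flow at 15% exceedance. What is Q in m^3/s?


Q = 100.5 * (1 + (50 - 15)/100) = 135.6750 m^3/s


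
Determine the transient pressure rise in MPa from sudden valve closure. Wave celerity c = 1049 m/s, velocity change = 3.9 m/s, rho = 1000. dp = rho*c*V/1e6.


dp = 1000 * 1049 * 3.9 / 1e6 = 4.0911 MPa


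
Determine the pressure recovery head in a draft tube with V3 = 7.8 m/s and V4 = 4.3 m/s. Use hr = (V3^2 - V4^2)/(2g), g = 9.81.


hr = (7.8^2 - 4.3^2) / (2*9.81) = 2.1585 m


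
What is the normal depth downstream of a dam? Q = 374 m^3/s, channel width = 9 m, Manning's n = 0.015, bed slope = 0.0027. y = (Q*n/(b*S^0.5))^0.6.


y = (374 * 0.015 / (9 * 0.0027^0.5))^0.6 = 4.4404 m


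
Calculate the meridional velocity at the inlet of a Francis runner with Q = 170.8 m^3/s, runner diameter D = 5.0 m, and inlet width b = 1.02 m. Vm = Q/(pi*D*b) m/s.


Vm = 170.8 / (pi * 5.0 * 1.02) = 10.6603 m/s


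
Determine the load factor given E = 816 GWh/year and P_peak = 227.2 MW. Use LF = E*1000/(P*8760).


LF = 816 * 1000 / (227.2 * 8760) = 0.4100


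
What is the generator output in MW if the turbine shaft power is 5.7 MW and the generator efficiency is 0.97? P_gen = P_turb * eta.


P_gen = 5.7 * 0.97 = 5.5290 MW


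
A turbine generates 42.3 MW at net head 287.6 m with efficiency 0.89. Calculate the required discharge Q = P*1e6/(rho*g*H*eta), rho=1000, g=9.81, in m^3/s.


Q = 42.3 * 1e6 / (1000 * 9.81 * 287.6 * 0.89) = 16.8458 m^3/s


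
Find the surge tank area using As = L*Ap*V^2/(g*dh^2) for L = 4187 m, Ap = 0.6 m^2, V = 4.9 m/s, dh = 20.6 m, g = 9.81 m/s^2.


As = 4187 * 0.6 * 4.9^2 / (9.81 * 20.6^2) = 14.4892 m^2


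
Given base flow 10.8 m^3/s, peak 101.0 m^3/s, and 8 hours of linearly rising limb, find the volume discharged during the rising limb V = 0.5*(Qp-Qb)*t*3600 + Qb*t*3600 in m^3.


V = 0.5*(101.0 - 10.8)*8*3600 + 10.8*8*3600 = 1.6099e+06 m^3


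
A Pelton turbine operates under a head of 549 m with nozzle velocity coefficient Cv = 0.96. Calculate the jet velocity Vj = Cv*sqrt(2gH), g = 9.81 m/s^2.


Vj = 0.96 * sqrt(2*9.81*549) = 99.6338 m/s


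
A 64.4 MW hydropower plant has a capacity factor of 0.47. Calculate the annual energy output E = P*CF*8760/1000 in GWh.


E = 64.4 * 0.47 * 8760 / 1000 = 265.1477 GWh


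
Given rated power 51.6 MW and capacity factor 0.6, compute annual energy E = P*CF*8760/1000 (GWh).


E = 51.6 * 0.6 * 8760 / 1000 = 271.2096 GWh


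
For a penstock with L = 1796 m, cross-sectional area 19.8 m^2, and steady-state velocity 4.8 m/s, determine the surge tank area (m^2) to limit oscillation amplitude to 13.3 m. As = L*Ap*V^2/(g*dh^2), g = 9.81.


As = 1796 * 19.8 * 4.8^2 / (9.81 * 13.3^2) = 472.1519 m^2


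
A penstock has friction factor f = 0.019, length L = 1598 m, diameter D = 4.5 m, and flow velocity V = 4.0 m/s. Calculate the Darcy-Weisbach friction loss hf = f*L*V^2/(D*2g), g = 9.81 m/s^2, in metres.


hf = 0.019 * 1598 * 4.0^2 / (4.5 * 2 * 9.81) = 5.5022 m


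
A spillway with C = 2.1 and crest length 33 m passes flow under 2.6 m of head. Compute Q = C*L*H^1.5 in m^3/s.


Q = 2.1 * 33 * 2.6^1.5 = 290.5315 m^3/s


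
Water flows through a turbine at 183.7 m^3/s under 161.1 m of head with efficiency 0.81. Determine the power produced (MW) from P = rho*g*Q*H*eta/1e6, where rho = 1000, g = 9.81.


P = 1000 * 9.81 * 183.7 * 161.1 * 0.81 / 1e6 = 235.1574 MW


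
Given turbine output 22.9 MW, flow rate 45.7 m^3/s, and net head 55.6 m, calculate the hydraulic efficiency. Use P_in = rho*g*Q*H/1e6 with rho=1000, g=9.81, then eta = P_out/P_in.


P_in = 1000 * 9.81 * 45.7 * 55.6 / 1e6 = 24.9264 MW
eta = 22.9 / 24.9264 = 0.9187


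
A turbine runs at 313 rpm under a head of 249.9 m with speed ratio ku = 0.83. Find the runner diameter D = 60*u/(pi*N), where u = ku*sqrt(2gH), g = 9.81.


u = 0.83 * sqrt(2*9.81*249.9) = 58.1180 m/s
D = 60 * 58.1180 / (pi * 313) = 3.5462 m


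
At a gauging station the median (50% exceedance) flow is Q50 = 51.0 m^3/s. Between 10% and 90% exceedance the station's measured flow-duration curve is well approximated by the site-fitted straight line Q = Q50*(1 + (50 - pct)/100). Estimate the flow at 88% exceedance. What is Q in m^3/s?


Q = 51.0 * (1 + (50 - 88)/100) = 31.6200 m^3/s


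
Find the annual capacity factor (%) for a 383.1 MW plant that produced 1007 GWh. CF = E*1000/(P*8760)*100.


CF = 1007 * 1000 / (383.1 * 8760) * 100 = 30.0064 %


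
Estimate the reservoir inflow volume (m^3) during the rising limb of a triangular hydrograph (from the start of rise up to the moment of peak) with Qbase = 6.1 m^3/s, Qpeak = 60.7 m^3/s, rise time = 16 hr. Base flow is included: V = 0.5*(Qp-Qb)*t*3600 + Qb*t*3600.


V = 0.5*(60.7 - 6.1)*16*3600 + 6.1*16*3600 = 1.9238e+06 m^3


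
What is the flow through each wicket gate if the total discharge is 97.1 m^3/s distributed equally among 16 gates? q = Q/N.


q = 97.1 / 16 = 6.0687 m^3/s


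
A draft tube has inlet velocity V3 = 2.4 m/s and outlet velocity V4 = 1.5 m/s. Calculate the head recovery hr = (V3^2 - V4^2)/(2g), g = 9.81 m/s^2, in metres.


hr = (2.4^2 - 1.5^2) / (2*9.81) = 0.1789 m


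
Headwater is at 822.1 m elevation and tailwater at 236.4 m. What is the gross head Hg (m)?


Hg = 822.1 - 236.4 = 585.7000 m


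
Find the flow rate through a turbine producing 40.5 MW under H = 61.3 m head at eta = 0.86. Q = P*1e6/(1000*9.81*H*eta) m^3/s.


Q = 40.5 * 1e6 / (1000 * 9.81 * 61.3 * 0.86) = 78.3118 m^3/s


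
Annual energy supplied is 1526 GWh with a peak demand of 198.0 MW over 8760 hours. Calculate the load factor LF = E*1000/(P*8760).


LF = 1526 * 1000 / (198.0 * 8760) = 0.8798


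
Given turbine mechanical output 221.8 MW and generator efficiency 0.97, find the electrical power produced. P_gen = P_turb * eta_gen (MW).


P_gen = 221.8 * 0.97 = 215.1460 MW


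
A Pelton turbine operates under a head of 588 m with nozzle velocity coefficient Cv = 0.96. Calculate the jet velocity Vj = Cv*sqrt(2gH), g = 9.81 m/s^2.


Vj = 0.96 * sqrt(2*9.81*588) = 103.1120 m/s


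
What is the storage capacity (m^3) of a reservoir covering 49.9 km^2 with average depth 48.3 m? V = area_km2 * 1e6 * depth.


V = 49.9 * 1e6 * 48.3 = 2.4102e+09 m^3


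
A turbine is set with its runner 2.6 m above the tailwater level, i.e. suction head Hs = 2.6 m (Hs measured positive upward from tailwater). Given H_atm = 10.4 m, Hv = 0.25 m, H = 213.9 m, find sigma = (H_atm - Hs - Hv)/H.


sigma = (10.4 - 2.6 - 0.25) / 213.9 = 0.0353


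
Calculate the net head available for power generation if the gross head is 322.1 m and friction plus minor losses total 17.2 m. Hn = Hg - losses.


Hn = 322.1 - 17.2 = 304.9000 m


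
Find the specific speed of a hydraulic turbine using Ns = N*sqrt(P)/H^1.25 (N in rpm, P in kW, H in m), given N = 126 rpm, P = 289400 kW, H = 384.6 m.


Ns = 126 * 289400^0.5 / 384.6^1.25 = 39.7977


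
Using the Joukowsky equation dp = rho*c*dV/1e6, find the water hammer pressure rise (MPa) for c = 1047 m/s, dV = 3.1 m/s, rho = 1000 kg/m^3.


dp = 1000 * 1047 * 3.1 / 1e6 = 3.2457 MPa


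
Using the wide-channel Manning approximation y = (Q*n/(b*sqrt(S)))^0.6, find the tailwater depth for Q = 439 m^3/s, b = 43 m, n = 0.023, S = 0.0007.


y = (439 * 0.023 / (43 * 0.0007^0.5))^0.6 = 3.7060 m


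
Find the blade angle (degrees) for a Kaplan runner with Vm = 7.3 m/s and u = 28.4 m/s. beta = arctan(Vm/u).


beta = arctan(7.3 / 28.4) = 14.4154 degrees


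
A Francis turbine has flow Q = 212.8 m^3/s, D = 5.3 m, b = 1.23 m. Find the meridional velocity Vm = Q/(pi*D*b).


Vm = 212.8 / (pi * 5.3 * 1.23) = 10.3906 m/s


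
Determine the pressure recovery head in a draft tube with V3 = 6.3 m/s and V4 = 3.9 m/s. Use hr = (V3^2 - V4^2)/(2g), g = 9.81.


hr = (6.3^2 - 3.9^2) / (2*9.81) = 1.2477 m


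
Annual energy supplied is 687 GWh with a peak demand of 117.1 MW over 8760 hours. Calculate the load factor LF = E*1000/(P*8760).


LF = 687 * 1000 / (117.1 * 8760) = 0.6697


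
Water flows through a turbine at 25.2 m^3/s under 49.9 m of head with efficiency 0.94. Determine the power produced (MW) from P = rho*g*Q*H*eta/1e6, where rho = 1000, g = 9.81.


P = 1000 * 9.81 * 25.2 * 49.9 * 0.94 / 1e6 = 11.5957 MW


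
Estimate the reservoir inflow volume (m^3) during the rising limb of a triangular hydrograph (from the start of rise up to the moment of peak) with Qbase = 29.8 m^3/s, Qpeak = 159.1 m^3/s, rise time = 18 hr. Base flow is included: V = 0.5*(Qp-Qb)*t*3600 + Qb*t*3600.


V = 0.5*(159.1 - 29.8)*18*3600 + 29.8*18*3600 = 6.1204e+06 m^3


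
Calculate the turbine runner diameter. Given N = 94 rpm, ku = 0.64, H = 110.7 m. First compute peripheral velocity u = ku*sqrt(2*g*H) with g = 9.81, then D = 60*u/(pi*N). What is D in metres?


u = 0.64 * sqrt(2*9.81*110.7) = 29.8266 m/s
D = 60 * 29.8266 / (pi * 94) = 6.0601 m


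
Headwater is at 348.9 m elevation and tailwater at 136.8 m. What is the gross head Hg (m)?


Hg = 348.9 - 136.8 = 212.1000 m


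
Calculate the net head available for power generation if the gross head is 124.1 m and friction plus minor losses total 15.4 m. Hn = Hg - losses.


Hn = 124.1 - 15.4 = 108.7000 m


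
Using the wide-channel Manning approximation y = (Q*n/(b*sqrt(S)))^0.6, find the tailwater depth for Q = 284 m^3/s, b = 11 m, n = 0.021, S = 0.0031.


y = (284 * 0.021 / (11 * 0.0031^0.5))^0.6 = 3.9181 m


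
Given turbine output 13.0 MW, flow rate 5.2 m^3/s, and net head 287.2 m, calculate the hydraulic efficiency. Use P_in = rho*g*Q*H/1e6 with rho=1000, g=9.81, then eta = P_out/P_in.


P_in = 1000 * 9.81 * 5.2 * 287.2 / 1e6 = 14.6506 MW
eta = 13.0 / 14.6506 = 0.8873


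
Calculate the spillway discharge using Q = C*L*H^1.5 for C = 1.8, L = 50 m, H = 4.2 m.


Q = 1.8 * 50 * 4.2^1.5 = 774.6695 m^3/s


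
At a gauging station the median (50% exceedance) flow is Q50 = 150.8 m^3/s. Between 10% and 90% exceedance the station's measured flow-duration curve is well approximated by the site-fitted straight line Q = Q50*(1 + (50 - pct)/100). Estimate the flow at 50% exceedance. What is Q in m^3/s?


Q = 150.8 * (1 + (50 - 50)/100) = 150.8000 m^3/s


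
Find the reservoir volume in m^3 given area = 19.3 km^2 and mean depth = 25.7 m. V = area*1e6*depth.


V = 19.3 * 1e6 * 25.7 = 4.9601e+08 m^3


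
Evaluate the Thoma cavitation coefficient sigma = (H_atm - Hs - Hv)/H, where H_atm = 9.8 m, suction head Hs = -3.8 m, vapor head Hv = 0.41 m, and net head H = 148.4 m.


sigma = (9.8 - (-3.8) - 0.41) / 148.4 = 0.0889


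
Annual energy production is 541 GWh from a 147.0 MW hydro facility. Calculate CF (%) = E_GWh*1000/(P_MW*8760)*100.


CF = 541 * 1000 / (147.0 * 8760) * 100 = 42.0122 %


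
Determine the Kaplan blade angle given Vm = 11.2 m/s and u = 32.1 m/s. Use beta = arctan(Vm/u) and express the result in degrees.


beta = arctan(11.2 / 32.1) = 19.2344 degrees


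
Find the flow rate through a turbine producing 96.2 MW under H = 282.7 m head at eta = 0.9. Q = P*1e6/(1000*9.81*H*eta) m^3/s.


Q = 96.2 * 1e6 / (1000 * 9.81 * 282.7 * 0.9) = 38.5423 m^3/s


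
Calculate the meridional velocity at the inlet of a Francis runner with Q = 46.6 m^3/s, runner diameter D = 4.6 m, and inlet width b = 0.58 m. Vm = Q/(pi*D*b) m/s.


Vm = 46.6 / (pi * 4.6 * 0.58) = 5.5597 m/s


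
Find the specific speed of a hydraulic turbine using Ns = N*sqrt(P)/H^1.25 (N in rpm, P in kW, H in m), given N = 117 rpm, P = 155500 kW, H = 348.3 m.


Ns = 117 * 155500^0.5 / 348.3^1.25 = 30.6626


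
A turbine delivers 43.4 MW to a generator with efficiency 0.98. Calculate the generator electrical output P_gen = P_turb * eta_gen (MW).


P_gen = 43.4 * 0.98 = 42.5320 MW


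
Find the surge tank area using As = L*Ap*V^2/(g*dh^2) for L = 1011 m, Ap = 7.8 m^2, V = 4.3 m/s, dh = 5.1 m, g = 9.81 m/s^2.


As = 1011 * 7.8 * 4.3^2 / (9.81 * 5.1^2) = 571.4435 m^2


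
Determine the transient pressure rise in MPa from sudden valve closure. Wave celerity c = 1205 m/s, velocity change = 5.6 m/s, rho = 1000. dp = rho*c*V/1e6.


dp = 1000 * 1205 * 5.6 / 1e6 = 6.7480 MPa


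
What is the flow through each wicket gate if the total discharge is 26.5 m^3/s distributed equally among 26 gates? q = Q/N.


q = 26.5 / 26 = 1.0192 m^3/s


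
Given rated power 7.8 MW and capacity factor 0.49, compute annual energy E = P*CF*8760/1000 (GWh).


E = 7.8 * 0.49 * 8760 / 1000 = 33.4807 GWh


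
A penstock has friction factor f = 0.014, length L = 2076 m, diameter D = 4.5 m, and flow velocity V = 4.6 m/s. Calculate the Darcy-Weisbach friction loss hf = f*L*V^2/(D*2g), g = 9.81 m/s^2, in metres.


hf = 0.014 * 2076 * 4.6^2 / (4.5 * 2 * 9.81) = 6.9656 m


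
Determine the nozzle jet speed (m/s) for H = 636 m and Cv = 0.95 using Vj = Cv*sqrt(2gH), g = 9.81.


Vj = 0.95 * sqrt(2*9.81*636) = 106.1211 m/s


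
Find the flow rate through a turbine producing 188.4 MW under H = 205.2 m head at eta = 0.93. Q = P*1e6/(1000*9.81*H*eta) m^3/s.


Q = 188.4 * 1e6 / (1000 * 9.81 * 205.2 * 0.93) = 100.6356 m^3/s


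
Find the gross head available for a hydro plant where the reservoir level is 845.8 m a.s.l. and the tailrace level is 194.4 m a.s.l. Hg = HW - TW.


Hg = 845.8 - 194.4 = 651.4000 m


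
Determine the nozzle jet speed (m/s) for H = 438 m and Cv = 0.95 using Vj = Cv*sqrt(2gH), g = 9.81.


Vj = 0.95 * sqrt(2*9.81*438) = 88.0664 m/s


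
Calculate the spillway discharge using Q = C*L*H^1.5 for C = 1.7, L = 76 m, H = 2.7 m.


Q = 1.7 * 76 * 2.7^1.5 = 573.2026 m^3/s


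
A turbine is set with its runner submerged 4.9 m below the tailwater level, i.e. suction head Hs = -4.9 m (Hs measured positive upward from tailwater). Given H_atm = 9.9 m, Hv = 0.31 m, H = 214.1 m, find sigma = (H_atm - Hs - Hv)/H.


sigma = (9.9 - (-4.9) - 0.31) / 214.1 = 0.0677


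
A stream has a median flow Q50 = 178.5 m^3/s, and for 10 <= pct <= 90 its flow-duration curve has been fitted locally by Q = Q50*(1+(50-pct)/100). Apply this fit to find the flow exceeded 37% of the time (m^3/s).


Q = 178.5 * (1 + (50 - 37)/100) = 201.7050 m^3/s


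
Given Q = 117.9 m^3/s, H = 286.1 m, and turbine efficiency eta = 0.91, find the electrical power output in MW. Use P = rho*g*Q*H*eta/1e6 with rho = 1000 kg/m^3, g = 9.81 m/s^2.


P = 1000 * 9.81 * 117.9 * 286.1 * 0.91 / 1e6 = 301.1217 MW


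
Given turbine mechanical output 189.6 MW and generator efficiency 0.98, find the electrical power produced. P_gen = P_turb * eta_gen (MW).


P_gen = 189.6 * 0.98 = 185.8080 MW


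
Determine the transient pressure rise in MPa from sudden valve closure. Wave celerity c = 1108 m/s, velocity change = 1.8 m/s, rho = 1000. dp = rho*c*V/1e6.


dp = 1000 * 1108 * 1.8 / 1e6 = 1.9944 MPa


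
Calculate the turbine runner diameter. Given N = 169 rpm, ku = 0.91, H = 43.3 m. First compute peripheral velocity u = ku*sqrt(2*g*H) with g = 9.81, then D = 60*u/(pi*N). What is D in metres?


u = 0.91 * sqrt(2*9.81*43.3) = 26.5237 m/s
D = 60 * 26.5237 / (pi * 169) = 2.9974 m


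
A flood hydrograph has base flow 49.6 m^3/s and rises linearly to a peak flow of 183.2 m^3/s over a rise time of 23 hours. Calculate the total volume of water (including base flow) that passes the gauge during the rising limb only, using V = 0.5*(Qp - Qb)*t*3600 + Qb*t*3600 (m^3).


V = 0.5*(183.2 - 49.6)*23*3600 + 49.6*23*3600 = 9.6379e+06 m^3


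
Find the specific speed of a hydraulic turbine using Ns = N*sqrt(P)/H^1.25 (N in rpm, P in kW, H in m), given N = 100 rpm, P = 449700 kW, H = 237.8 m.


Ns = 100 * 449700^0.5 / 237.8^1.25 = 71.8119


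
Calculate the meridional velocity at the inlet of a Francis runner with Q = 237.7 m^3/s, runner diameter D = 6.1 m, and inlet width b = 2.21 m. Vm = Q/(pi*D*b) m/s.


Vm = 237.7 / (pi * 6.1 * 2.21) = 5.6125 m/s


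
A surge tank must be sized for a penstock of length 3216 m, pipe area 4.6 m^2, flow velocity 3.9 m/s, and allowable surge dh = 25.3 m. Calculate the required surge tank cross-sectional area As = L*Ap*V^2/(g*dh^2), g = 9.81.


As = 3216 * 4.6 * 3.9^2 / (9.81 * 25.3^2) = 35.8338 m^2


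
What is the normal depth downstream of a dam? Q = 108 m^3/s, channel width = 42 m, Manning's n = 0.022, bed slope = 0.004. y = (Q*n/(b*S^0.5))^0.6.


y = (108 * 0.022 / (42 * 0.004^0.5))^0.6 = 0.9353 m


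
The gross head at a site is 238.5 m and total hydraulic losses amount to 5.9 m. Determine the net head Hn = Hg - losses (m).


Hn = 238.5 - 5.9 = 232.6000 m


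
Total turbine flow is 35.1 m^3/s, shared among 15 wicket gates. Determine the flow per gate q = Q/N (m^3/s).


q = 35.1 / 15 = 2.3400 m^3/s


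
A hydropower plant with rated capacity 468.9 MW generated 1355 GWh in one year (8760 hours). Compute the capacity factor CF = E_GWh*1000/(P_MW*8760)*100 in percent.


CF = 1355 * 1000 / (468.9 * 8760) * 100 = 32.9879 %


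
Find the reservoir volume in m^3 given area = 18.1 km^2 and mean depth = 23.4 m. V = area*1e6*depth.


V = 18.1 * 1e6 * 23.4 = 4.2354e+08 m^3


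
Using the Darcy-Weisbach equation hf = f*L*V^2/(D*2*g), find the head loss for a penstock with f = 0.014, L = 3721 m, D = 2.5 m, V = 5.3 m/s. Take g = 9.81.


hf = 0.014 * 3721 * 5.3^2 / (2.5 * 2 * 9.81) = 29.8332 m


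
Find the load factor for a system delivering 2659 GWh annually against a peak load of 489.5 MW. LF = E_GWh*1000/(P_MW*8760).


LF = 2659 * 1000 / (489.5 * 8760) = 0.6201


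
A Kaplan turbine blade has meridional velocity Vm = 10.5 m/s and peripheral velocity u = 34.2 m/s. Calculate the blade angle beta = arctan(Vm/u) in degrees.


beta = arctan(10.5 / 34.2) = 17.0674 degrees


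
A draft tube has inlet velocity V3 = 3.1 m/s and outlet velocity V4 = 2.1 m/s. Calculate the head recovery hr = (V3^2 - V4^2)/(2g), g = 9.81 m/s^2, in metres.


hr = (3.1^2 - 2.1^2) / (2*9.81) = 0.2650 m


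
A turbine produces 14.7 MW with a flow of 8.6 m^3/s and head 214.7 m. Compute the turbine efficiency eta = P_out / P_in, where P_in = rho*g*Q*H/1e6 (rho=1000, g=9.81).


P_in = 1000 * 9.81 * 8.6 * 214.7 / 1e6 = 18.1134 MW
eta = 14.7 / 18.1134 = 0.8116


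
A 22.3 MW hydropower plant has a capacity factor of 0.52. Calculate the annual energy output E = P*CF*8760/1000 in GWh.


E = 22.3 * 0.52 * 8760 / 1000 = 101.5810 GWh


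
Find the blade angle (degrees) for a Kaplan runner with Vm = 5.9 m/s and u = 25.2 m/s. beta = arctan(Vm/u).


beta = arctan(5.9 / 25.2) = 13.1771 degrees


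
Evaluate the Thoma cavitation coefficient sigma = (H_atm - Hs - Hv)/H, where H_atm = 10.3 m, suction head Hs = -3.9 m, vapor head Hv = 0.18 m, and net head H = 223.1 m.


sigma = (10.3 - (-3.9) - 0.18) / 223.1 = 0.0628


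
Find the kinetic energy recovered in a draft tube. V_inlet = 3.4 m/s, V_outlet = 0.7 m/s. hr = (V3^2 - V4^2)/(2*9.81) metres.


hr = (3.4^2 - 0.7^2) / (2*9.81) = 0.5642 m


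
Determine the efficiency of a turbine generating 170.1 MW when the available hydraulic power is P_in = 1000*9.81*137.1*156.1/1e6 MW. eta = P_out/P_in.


P_in = 1000 * 9.81 * 137.1 * 156.1 / 1e6 = 209.9469 MW
eta = 170.1 / 209.9469 = 0.8102


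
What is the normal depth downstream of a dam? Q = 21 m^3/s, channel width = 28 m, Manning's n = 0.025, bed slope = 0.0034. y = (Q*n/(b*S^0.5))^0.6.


y = (21 * 0.025 / (28 * 0.0034^0.5))^0.6 = 0.5062 m


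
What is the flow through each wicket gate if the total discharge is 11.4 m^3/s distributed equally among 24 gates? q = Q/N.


q = 11.4 / 24 = 0.4750 m^3/s


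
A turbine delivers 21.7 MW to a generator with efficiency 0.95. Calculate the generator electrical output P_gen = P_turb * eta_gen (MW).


P_gen = 21.7 * 0.95 = 20.6150 MW


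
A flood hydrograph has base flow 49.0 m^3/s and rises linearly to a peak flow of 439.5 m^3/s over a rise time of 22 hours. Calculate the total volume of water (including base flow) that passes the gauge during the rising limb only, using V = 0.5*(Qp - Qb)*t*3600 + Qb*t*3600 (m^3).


V = 0.5*(439.5 - 49.0)*22*3600 + 49.0*22*3600 = 1.9345e+07 m^3


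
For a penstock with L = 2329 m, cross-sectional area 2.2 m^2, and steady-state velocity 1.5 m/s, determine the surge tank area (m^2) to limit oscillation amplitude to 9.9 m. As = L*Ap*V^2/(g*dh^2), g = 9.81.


As = 2329 * 2.2 * 1.5^2 / (9.81 * 9.9^2) = 11.9904 m^2


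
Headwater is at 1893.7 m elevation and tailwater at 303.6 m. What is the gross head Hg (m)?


Hg = 1893.7 - 303.6 = 1590.1000 m


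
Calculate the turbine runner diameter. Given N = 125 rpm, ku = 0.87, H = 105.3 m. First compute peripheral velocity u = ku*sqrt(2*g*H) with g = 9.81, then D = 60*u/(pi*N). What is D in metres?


u = 0.87 * sqrt(2*9.81*105.3) = 39.5442 m/s
D = 60 * 39.5442 / (pi * 125) = 6.0419 m


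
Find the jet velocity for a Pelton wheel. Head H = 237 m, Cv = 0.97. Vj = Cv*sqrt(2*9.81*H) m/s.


Vj = 0.97 * sqrt(2*9.81*237) = 66.1448 m/s


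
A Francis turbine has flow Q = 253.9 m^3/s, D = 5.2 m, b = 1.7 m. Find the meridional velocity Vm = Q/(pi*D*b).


Vm = 253.9 / (pi * 5.2 * 1.7) = 9.1424 m/s


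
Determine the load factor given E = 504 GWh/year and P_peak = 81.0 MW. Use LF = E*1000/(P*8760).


LF = 504 * 1000 / (81.0 * 8760) = 0.7103


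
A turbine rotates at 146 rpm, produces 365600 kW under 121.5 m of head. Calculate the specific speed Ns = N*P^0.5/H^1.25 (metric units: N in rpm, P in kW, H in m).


Ns = 146 * 365600^0.5 / 121.5^1.25 = 218.8445


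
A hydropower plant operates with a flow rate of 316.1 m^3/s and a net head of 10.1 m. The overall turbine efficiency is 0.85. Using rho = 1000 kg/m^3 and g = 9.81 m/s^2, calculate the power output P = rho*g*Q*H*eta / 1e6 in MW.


P = 1000 * 9.81 * 316.1 * 10.1 * 0.85 / 1e6 = 26.6216 MW


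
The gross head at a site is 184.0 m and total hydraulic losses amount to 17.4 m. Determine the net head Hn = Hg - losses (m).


Hn = 184.0 - 17.4 = 166.6000 m


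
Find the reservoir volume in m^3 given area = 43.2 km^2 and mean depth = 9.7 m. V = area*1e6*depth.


V = 43.2 * 1e6 * 9.7 = 4.1904e+08 m^3


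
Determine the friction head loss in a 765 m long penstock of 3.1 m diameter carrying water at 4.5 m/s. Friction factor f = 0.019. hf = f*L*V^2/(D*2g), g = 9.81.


hf = 0.019 * 765 * 4.5^2 / (3.1 * 2 * 9.81) = 4.8393 m


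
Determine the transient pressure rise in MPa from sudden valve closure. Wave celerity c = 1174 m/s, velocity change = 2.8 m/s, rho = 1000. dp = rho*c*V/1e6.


dp = 1000 * 1174 * 2.8 / 1e6 = 3.2872 MPa


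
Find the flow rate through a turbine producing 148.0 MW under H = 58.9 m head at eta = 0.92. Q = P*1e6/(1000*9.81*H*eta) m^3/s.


Q = 148.0 * 1e6 / (1000 * 9.81 * 58.9 * 0.92) = 278.4130 m^3/s


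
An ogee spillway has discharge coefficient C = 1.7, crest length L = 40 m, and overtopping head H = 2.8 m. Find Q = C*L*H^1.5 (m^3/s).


Q = 1.7 * 40 * 2.8^1.5 = 318.6001 m^3/s


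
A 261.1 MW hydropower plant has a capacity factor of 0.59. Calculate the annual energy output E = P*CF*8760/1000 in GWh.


E = 261.1 * 0.59 * 8760 / 1000 = 1349.4692 GWh


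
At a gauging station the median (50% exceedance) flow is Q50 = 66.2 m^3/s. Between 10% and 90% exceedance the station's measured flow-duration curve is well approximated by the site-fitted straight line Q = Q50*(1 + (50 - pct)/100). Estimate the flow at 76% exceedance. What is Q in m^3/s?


Q = 66.2 * (1 + (50 - 76)/100) = 48.9880 m^3/s


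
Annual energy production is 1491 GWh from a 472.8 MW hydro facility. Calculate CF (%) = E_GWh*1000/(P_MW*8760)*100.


CF = 1491 * 1000 / (472.8 * 8760) * 100 = 35.9995 %


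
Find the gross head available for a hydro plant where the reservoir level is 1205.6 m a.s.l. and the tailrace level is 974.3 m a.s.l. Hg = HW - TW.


Hg = 1205.6 - 974.3 = 231.3000 m


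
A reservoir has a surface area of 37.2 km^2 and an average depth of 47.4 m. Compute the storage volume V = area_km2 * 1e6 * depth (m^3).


V = 37.2 * 1e6 * 47.4 = 1.7633e+09 m^3


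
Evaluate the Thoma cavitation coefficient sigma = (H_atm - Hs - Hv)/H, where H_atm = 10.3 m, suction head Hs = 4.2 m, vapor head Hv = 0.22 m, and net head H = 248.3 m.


sigma = (10.3 - 4.2 - 0.22) / 248.3 = 0.0237


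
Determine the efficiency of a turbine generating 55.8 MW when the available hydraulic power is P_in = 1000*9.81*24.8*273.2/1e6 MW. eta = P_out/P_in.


P_in = 1000 * 9.81 * 24.8 * 273.2 / 1e6 = 66.4663 MW
eta = 55.8 / 66.4663 = 0.8395


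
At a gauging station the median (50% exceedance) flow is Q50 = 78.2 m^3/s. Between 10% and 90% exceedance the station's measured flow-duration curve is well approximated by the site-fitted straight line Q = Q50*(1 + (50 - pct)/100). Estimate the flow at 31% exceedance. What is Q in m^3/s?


Q = 78.2 * (1 + (50 - 31)/100) = 93.0580 m^3/s


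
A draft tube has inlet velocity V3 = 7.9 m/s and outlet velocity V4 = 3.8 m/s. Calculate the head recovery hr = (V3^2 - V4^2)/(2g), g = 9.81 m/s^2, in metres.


hr = (7.9^2 - 3.8^2) / (2*9.81) = 2.4450 m


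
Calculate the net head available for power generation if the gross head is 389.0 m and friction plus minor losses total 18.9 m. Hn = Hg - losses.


Hn = 389.0 - 18.9 = 370.1000 m


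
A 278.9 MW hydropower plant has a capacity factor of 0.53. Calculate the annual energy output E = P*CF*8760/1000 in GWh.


E = 278.9 * 0.53 * 8760 / 1000 = 1294.8769 GWh


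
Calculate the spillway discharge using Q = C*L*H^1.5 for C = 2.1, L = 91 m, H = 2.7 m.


Q = 2.1 * 91 * 2.7^1.5 = 847.8252 m^3/s


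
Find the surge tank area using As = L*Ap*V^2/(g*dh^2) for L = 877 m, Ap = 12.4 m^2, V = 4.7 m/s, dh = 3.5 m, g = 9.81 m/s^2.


As = 877 * 12.4 * 4.7^2 / (9.81 * 3.5^2) = 1998.9959 m^2


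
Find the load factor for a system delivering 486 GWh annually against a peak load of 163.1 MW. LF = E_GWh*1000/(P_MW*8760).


LF = 486 * 1000 / (163.1 * 8760) = 0.3402


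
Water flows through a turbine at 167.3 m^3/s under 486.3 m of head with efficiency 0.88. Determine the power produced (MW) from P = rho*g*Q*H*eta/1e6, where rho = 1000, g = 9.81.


P = 1000 * 9.81 * 167.3 * 486.3 * 0.88 / 1e6 = 702.3473 MW


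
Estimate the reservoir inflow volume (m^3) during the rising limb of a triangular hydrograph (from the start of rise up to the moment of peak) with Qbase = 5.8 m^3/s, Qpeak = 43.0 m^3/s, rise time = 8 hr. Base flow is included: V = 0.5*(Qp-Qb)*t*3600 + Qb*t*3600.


V = 0.5*(43.0 - 5.8)*8*3600 + 5.8*8*3600 = 702720.0000 m^3


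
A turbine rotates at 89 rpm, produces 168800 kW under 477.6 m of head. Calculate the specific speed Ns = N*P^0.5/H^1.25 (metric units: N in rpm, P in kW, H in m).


Ns = 89 * 168800^0.5 / 477.6^1.25 = 16.3774


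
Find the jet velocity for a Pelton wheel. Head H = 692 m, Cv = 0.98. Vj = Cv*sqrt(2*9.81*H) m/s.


Vj = 0.98 * sqrt(2*9.81*692) = 114.1901 m/s


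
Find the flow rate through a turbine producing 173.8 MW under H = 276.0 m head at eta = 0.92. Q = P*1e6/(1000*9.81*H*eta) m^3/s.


Q = 173.8 * 1e6 / (1000 * 9.81 * 276.0 * 0.92) = 69.7724 m^3/s


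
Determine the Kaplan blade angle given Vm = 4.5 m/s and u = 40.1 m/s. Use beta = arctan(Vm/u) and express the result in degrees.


beta = arctan(4.5 / 40.1) = 6.4029 degrees


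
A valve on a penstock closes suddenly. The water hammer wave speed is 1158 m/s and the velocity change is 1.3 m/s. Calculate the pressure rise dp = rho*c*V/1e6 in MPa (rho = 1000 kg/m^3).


dp = 1000 * 1158 * 1.3 / 1e6 = 1.5054 MPa


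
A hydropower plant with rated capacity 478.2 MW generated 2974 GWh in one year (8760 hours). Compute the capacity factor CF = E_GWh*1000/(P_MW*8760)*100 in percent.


CF = 2974 * 1000 / (478.2 * 8760) * 100 = 70.9949 %


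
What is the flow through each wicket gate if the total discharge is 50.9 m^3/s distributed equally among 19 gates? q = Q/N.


q = 50.9 / 19 = 2.6789 m^3/s


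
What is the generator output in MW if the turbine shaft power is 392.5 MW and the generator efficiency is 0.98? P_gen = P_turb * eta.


P_gen = 392.5 * 0.98 = 384.6500 MW
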